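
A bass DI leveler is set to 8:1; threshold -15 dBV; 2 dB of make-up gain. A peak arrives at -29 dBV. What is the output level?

-29 dBV is 14 dB below the -15 dBV threshold, so no gain reduction is applied.
Make-up gain adds 2 dB: -29 + 2 = -27 dBV.

-27 dBV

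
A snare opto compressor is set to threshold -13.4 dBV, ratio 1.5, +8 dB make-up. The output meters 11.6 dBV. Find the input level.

12.1 dBV

Before make-up, the level was 11.6 − 8 = 3.6 dBV.
The compressed level sits 3.6 − (-13.4) = 17 dB over threshold.
Input overshoot = R × output overshoot = 25.5 dB → input = -13.4 + 25.5 = 12.1 dBV.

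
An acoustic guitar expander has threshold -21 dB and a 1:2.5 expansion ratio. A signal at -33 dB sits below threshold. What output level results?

-51 dB

Below threshold, a 1:2.5 expander applies gain = (2.5−1)×(T − x) of attenuation.
(2.5−1) × 12 = 18 dB, so output = -33 − 18 = -51 dB.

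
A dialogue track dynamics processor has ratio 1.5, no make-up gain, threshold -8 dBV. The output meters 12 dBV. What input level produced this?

Post-compression overshoot = 12 − (-8) = 20 dB.
Before 1.5:1 compression the overshoot was 20 × 1.5 = 30 dB, so input = -8 + 30 = 22 dBV.

22 dBV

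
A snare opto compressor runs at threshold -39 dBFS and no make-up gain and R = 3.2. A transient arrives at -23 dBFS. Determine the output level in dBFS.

Overshoot: -23 − (-39) = 16 dB.
The 16 dB excess becomes 5 dB after 3.2:1 reduction.
That puts the output at -34 dBFS.

-34 dBFS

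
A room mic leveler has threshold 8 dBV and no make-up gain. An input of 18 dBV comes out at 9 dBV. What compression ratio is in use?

10:1

Input overshoot = 18 − 8 = 10 dB; output overshoot = 9 − 8 = 1 dB.
Ratio = 10 / 1 = 10.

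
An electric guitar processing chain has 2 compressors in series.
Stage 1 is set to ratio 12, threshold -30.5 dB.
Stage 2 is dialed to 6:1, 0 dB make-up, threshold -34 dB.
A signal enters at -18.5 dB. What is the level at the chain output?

Stage 1: 12 dB above -30.5 dB, reduced 12:1 to 1 dB above → -29.5 dB.
Stage 2: -29.5 dB is 4.5 dB over -34 dB; at 6:1 that becomes 0.75 dB over, giving -33.25 dB.

-33.25 dB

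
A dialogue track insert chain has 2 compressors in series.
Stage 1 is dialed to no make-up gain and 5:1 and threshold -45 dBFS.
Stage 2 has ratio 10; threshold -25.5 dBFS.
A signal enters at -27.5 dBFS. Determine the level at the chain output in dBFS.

-41.5 dBFS

Stage 1: -27.5 dBFS is 17.5 dB over -45 dBFS; at 5:1 that becomes 3.5 dB over, giving -41.5 dBFS.
Stage 2: -41.5 dBFS ≤ -25.5 dBFS, so stage 2 doesn't engage; output -41.5 dBFS.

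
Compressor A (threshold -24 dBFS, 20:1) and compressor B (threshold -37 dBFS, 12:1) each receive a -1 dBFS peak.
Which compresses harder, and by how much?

B, by 11.15 dB

A: GR = 23 − 23/20 = 21.85 dB.
B: GR = 36 − 36/12 = 33 dB.
Difference: 11.15 dB in favour of B.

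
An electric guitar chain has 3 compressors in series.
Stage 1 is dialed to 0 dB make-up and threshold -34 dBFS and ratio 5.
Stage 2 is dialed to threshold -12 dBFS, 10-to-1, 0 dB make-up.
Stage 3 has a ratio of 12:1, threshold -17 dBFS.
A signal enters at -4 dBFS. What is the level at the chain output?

-28 dBFS

Stage 1: overshoot 30 dB → 30/5 = 6 dB → -28 dBFS.
Stage 2: -28 dBFS ≤ -12 dBFS, so stage 2 doesn't engage; output -28 dBFS.
Stage 3: -28 dBFS is at or below the -17 dBFS threshold — no compression; output -28 dBFS.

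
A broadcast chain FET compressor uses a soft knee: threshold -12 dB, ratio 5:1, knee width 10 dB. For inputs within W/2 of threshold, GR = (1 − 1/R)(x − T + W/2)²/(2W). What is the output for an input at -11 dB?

-12.44 dB

x − T + W/2 = -11 − (-12) + 5 = 6.
GR = (1 − 1/5) × 6² / 20 = 0.8 × 36 / 20 = 1.44 dB.
Output = -11 − 1.44 = -12.44 dB.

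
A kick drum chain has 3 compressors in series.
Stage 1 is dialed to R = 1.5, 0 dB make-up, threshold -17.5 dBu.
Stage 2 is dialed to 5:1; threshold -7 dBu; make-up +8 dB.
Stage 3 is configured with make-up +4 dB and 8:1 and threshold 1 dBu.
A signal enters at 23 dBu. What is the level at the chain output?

5.4125 dBu

Stage 1: overshoot 40.5 dB → 40.5/1.5 = 27 dB → 9.5 dBu.
Stage 2: overshoot 16.5 dB → 16.5/5 = 3.3 dB → -3.7 dBu; +8 dB make-up → 4.3 dBu.
Stage 3: 4.3 dBu is 3.3 dB over 1 dBu; at 8:1 that becomes 0.4125 dB over, giving 1.4125 dBu; +4 dB make-up → 5.4125 dBu.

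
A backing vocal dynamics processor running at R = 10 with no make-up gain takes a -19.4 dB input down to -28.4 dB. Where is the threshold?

-29.4 dB

Gain reduction = -19.4 − (-28.4) = 9 dB; output overshoot = GR / (R − 1) = 9 / 9 = 1 dB.
Threshold = output − output overshoot = -28.4 − 1 = -29.4 dB.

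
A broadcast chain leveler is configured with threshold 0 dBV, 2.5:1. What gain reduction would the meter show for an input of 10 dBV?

6 dB

The signal is 10 dB above threshold.
At 2.5:1, output sits 10/2.5 = 4 dB above threshold.
GR = overshoot in − overshoot out = 10 − 4 = 6 dB.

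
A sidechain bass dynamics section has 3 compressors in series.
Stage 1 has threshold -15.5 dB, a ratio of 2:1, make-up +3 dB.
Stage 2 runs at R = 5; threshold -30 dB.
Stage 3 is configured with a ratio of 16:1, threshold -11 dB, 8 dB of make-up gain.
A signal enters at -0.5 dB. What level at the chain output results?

Stage 1: -0.5 dB is 15 dB over -15.5 dB; at 2:1 that becomes 7.5 dB over, giving -8 dB; +3 dB make-up → -5 dB.
Stage 2: overshoot 25 dB → 25/5 = 5 dB → -25 dB.
Stage 3: -25 dB is at or below the -11 dB threshold — no compression; make-up brings it to -17 dB.

-17 dB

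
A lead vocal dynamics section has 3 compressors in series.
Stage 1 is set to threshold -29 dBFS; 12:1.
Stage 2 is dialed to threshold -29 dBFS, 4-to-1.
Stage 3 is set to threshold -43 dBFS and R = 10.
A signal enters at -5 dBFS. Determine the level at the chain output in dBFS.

-41.55 dBFS

Stage 1: -5 dBFS is 24 dB over -29 dBFS; at 12:1 that becomes 2 dB over, giving -27 dBFS.
Stage 2: -27 dBFS is 2 dB over -29 dBFS; at 4:1 that becomes 0.5 dB over, giving -28.5 dBFS.
Stage 3: overshoot 14.5 dB → 14.5/10 = 1.45 dB → -41.55 dBFS.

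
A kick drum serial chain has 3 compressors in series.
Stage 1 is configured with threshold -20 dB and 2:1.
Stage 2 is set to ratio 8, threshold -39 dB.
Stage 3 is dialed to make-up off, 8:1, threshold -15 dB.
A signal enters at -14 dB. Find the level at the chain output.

-36.25 dB

Stage 1: overshoot 6 dB → 6/2 = 3 dB → -17 dB.
Stage 2: 22 dB above -39 dB, reduced 8:1 to 2.75 dB above → -36.25 dB.
Stage 3: -36.25 dB ≤ -15 dB, so stage 3 doesn't engage; output -36.25 dB.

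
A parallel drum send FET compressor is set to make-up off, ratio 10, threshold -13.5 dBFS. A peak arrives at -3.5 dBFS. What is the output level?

-12.5 dBFS

Overshoot: -3.5 − (-13.5) = 10 dB.
At 10:1 the overshoot is divided by 10, leaving 1 dB above threshold.
That puts the output at -12.5 dBFS.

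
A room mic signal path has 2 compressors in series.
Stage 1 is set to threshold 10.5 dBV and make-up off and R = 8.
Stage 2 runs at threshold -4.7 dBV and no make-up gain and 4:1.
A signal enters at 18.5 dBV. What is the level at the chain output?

Stage 1: overshoot 8 dB → 8/8 = 1 dB → 11.5 dBV.
Stage 2: 11.5 dBV is 16.2 dB over -4.7 dBV; at 4:1 that becomes 4.05 dB over, giving -0.65 dBV.

-0.65 dBV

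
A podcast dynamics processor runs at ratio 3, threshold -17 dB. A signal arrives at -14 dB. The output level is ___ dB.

-16 dB

Overshoot: -14 − (-17) = 3 dB.
At 3:1 the overshoot is divided by 3, leaving 1 dB above threshold.
That puts the output at -16 dB.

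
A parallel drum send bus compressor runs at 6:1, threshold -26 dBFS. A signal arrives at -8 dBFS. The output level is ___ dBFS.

-23 dBFS

Overshoot: -8 − (-26) = 18 dB.
6:1 compression reduces that to 18/6 = 3 dB over.
So the level is -26 + 3 = -23 dBFS.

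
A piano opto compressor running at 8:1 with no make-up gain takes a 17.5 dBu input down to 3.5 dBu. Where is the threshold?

Gain reduction = 17.5 − 3.5 = 14 dB; output overshoot = GR / (R − 1) = 14 / 7 = 2 dB.
Threshold = output − output overshoot = 3.5 − 2 = 1.5 dBu.

1.5 dBu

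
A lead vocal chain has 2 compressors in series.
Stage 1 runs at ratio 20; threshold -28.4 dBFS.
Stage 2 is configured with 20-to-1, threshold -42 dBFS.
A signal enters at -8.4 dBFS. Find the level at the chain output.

-41.27 dBFS

Stage 1: overshoot 20 dB → 20/20 = 1 dB → -27.4 dBFS.
Stage 2: overshoot 14.6 dB → 14.6/20 = 0.73 dB → -41.27 dBFS.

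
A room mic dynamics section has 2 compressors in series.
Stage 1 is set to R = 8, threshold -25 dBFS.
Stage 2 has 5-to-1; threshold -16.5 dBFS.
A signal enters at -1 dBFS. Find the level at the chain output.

Stage 1: -1 dBFS is 24 dB over -25 dBFS; at 8:1 that becomes 3 dB over, giving -22 dBFS.
Stage 2: -22 dBFS ≤ -16.5 dBFS, so stage 2 doesn't engage; output -22 dBFS.

-22 dBFS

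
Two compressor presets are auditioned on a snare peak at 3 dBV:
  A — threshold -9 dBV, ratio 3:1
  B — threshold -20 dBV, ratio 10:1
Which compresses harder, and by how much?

B, by 12.7 dB

A: 12 dB over, compressed to 4 dB over, so 8 dB of GR.
B: 23 dB over, compressed to 2.3 dB over, so 20.7 dB of GR.
B applies 12.7 dB more gain reduction.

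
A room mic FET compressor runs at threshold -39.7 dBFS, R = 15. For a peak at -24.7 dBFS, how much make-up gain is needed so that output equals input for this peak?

The peak compresses to -39.7 + 15/15 = -38.7 dBFS.
To reach -24.7 dBFS requires -24.7 − (-38.7) = 14 dB of make-up.

14 dB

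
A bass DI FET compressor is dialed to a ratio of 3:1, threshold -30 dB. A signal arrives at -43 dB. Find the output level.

-43 dB is 13 dB below the -30 dB threshold, so no gain reduction is applied.
Output = input = -43 dB.

-43 dB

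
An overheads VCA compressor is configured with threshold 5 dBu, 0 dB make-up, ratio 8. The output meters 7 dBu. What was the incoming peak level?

Post-compression overshoot = 7 − 5 = 2 dB.
Before 8:1 compression the overshoot was 2 × 8 = 16 dB, so input = 5 + 16 = 21 dBu.

21 dBu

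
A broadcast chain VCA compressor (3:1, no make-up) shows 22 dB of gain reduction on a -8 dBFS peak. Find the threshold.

-41 dBFS

Input is 33 dB above T (since output overshoot × R = input overshoot: (-30 − T)·3 = -8 − T gives T = -41 dBFS).
Check: -41 + (-8 − (-41))/3 = -41 + 11 = -30 dBFS. ✓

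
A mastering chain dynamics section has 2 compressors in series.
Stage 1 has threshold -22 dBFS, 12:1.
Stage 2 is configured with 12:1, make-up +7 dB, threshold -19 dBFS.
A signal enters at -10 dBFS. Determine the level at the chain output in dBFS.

Stage 1: overshoot 12 dB → 12/12 = 1 dB → -21 dBFS.
Stage 2: -21 dBFS is at or below the -19 dBFS threshold — no compression; make-up brings it to -14 dBFS.

-14 dBFS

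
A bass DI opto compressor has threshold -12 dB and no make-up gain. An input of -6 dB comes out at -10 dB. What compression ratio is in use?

3:1

Input overshoot = -6 − (-12) = 6 dB; output overshoot = -10 − (-12) = 2 dB.
Ratio = 6 / 2 = 3.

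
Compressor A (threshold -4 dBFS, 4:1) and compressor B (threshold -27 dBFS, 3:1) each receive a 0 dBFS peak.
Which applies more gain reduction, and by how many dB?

A: 4 dB over, compressed to 1 dB over, so 3 dB of GR.
B: 27 dB over, compressed to 9 dB over, so 18 dB of GR.
Difference: 15 dB in favour of B.

B, by 15 dB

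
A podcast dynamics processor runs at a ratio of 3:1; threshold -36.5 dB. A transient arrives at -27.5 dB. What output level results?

-27.5 dB sits 9 dB over threshold.
3:1 compression reduces that to 9/3 = 3 dB over.
So the level is -36.5 + 3 = -33.5 dB.

-33.5 dB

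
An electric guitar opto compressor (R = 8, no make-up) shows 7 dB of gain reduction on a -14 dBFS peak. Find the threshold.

-22 dBFS

Gain reduction = -14 − (-21) = 7 dB; output overshoot = GR / (R − 1) = 7 / 7 = 1 dB.
Threshold = output − output overshoot = -21 − 1 = -22 dBFS.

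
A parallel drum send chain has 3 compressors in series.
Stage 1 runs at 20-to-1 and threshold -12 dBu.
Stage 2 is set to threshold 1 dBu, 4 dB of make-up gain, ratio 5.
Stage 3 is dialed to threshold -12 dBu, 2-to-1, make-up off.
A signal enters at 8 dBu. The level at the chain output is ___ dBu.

Stage 1: 8 dBu is 20 dB over -12 dBu; at 20:1 that becomes 1 dB over, giving -11 dBu.
Stage 2: -11 dBu is at or below the 1 dBu threshold — no compression; make-up brings it to -7 dBu.
Stage 3: 5 dB above -12 dBu, reduced 2:1 to 2.5 dB above → -9.5 dBu.

-9.5 dBu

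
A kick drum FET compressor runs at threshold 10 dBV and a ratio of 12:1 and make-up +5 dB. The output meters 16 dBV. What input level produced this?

22 dBV

Before make-up, the level was 16 − 5 = 11 dBV.
Post-compression overshoot = 11 − 10 = 1 dB.
Before 12:1 compression the overshoot was 1 × 12 = 12 dB, so input = 10 + 12 = 22 dBV.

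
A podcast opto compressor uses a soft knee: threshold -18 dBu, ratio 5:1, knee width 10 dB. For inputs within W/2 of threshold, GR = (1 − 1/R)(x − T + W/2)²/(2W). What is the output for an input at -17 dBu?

x − T + W/2 = -17 − (-18) + 5 = 6.
GR = (1 − 1/5) × 6² / 20 = 0.8 × 36 / 20 = 1.44 dB.
Output = -17 − 1.44 = -18.44 dBu.

-18.44 dBu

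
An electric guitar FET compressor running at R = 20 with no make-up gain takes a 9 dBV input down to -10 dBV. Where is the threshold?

Let T be the threshold. Output overshoot = (input overshoot)/R, so -10 − T = (9 − T)/20.
20·(-10 − T) = 9 − T → 19·T = -200 − 9 = -209.
T = -209/19 = -11 dBV.

-11 dBV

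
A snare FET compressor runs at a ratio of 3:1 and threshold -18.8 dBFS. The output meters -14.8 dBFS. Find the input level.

That's 4 dB above the -18.8 dBFS threshold.
Input overshoot = R × output overshoot = 12 dB → input = -18.8 + 12 = -6.8 dBFS.

-6.8 dBFS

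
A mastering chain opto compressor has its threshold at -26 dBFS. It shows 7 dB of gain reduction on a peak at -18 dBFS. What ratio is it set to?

8:1

Input overshoot = -18 − (-26) = 8 dB.
Output overshoot = 8 − 7 = 1 dB.
Ratio = input overshoot / output overshoot = 8 / 1 = 8.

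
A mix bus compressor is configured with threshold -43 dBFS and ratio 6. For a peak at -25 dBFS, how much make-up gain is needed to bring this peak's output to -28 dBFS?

Overshoot 18 dB → 18/6 = 3 dB after compression, so the compressed level is -43 + 3 = -40 dBFS.
Make-up = target − compressed = -28 − (-40) = 12 dB.

12 dB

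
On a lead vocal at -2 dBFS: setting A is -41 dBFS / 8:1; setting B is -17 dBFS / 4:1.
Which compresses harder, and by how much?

A, by 22.875 dB

A: GR = 39 − 39/8 = 34.125 dB.
B: GR = 15 − 15/4 = 11.25 dB.
A reduces 22.875 dB more.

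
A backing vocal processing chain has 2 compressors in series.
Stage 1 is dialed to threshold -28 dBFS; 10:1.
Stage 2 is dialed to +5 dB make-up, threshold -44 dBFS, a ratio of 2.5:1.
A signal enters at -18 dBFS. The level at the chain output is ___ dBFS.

-32.2 dBFS

Stage 1: 10 dB above -28 dBFS, reduced 10:1 to 1 dB above → -27 dBFS.
Stage 2: overshoot 17 dB → 17/2.5 = 6.8 dB → -37.2 dBFS; +5 dB make-up → -32.2 dBFS.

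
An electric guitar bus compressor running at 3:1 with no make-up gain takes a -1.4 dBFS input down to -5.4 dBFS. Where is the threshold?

Input is 6 dB above T (since output overshoot × R = input overshoot: (-5.4 − T)·3 = -1.4 − T gives T = -7.4 dBFS).
Check: -7.4 + (-1.4 − (-7.4))/3 = -7.4 + 2 = -5.4 dBFS. ✓

-7.4 dBFS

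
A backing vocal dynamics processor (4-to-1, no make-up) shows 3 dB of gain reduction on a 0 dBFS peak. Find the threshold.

Gain reduction = 0 − (-3) = 3 dB; output overshoot = GR / (R − 1) = 3 / 3 = 1 dB.
Threshold = output − output overshoot = -3 − 1 = -4 dBFS.

-4 dBFS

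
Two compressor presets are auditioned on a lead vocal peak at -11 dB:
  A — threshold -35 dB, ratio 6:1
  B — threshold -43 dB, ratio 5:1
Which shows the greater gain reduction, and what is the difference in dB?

A: GR = 24 − 24/6 = 20 dB.
B: GR = 32 − 32/5 = 25.6 dB.
B applies 5.6 dB more gain reduction.

B, by 5.6 dB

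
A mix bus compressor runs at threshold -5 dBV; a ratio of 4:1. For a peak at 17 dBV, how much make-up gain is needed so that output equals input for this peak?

16.5 dB

Overshoot 22 dB → 22/4 = 5.5 dB after compression, so the compressed level is -5 + 5.5 = 0.5 dBV.
Make-up = target − compressed = 17 − 0.5 = 16.5 dB.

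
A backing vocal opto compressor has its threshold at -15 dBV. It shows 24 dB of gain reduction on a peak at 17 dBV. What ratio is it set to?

Input overshoot = 17 − (-15) = 32 dB.
Output overshoot = 32 − 24 = 8 dB.
Ratio = input overshoot / output overshoot = 32 / 8 = 4.

4:1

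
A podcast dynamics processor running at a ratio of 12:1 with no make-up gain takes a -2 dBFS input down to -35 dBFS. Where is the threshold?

-38 dBFS

Let T be the threshold. Output overshoot = (input overshoot)/R, so -35 − T = (-2 − T)/12.
12·(-35 − T) = -2 − T → 11·T = -420 − (-2) = -418.
T = -418/11 = -38 dBFS.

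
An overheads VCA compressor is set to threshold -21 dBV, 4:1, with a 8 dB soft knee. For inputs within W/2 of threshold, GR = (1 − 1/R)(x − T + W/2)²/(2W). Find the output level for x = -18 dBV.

-20.296875 dBV

x − T + W/2 = -18 − (-21) + 4 = 7.
GR = (1 − 1/4) × 7² / 16 = 0.75 × 49 / 16 = 2.296875 dB.
Output = -18 − 2.296875 = -20.296875 dBV.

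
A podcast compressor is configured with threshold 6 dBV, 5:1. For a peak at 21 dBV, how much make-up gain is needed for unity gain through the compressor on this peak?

12 dB

Without make-up, output = threshold + overshoot/5 = 6 + 3 = 9 dBV.
Gap to target: 12 dB.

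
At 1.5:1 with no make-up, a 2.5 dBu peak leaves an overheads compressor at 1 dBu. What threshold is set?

Input is 4.5 dB above T (since output overshoot × R = input overshoot: (1 − T)·1.5 = 2.5 − T gives T = -2 dBu).
Check: -2 + (2.5 − (-2))/1.5 = -2 + 3 = 1 dBu. ✓

-2 dBu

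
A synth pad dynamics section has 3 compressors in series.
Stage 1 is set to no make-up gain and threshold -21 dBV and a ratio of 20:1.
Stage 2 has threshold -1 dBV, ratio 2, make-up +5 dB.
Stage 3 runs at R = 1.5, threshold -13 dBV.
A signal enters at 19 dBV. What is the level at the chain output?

Stage 1: 40 dB above -21 dBV, reduced 20:1 to 2 dB above → -19 dBV.
Stage 2: below threshold (-19 ≤ -1); passes unchanged; make-up brings it to -14 dBV.
Stage 3: below threshold (-14 ≤ -13); passes unchanged; output -14 dBV.

-14 dBV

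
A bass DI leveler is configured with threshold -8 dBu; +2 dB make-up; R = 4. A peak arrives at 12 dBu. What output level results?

-1 dBu

12 dBu sits 20 dB over threshold.
4:1 compression reduces that to 20/4 = 5 dB over.
That puts the output at -3 dBu; make-up adds 2 dB, giving -1 dBu.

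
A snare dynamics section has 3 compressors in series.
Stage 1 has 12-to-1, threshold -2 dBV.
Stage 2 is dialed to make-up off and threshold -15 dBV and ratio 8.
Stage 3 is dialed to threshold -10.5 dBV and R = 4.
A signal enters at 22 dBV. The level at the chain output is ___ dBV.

Stage 1: overshoot 24 dB → 24/12 = 2 dB → 0 dBV.
Stage 2: overshoot 15 dB → 15/8 = 1.875 dB → -13.125 dBV.
Stage 3: -13.125 dBV is at or below the -10.5 dBV threshold — no compression; output -13.125 dBV.

-13.125 dBV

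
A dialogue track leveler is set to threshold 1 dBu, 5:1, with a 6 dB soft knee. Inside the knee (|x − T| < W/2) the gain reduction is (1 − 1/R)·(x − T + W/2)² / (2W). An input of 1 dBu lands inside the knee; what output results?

0.4 dBu

x − T + W/2 = 1 − 1 + 3 = 3.
GR = (1 − 1/5) × 3² / 12 = 0.8 × 9 / 12 = 0.6 dB.
Output = 1 − 0.6 = 0.4 dBu.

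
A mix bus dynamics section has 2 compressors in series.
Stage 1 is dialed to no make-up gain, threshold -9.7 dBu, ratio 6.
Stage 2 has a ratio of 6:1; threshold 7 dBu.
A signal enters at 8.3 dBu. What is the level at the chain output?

Stage 1: 8.3 dBu is 18 dB over -9.7 dBu; at 6:1 that becomes 3 dB over, giving -6.7 dBu.
Stage 2: -6.7 dBu is at or below the 7 dBu threshold — no compression; output -6.7 dBu.

-6.7 dBu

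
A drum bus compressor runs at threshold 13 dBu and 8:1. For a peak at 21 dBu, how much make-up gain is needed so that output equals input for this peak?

Overshoot 8 dB → 8/8 = 1 dB after compression, so the compressed level is 13 + 1 = 14 dBu.
Make-up = target − compressed = 21 − 14 = 7 dB.

7 dB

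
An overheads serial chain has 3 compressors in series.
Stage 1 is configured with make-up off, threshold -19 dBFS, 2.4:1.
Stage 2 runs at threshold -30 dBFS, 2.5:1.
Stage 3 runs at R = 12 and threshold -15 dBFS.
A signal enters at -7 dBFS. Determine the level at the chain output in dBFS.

-23.6 dBFS

Stage 1: overshoot 12 dB → 12/2.4 = 5 dB → -14 dBFS.
Stage 2: -14 dBFS is 16 dB over -30 dBFS; at 2.5:1 that becomes 6.4 dB over, giving -23.6 dBFS.
Stage 3: below threshold (-23.6 ≤ -15); passes unchanged; output -23.6 dBFS.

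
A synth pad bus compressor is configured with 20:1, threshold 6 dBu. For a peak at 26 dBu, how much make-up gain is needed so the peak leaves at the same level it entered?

19 dB

Overshoot 20 dB → 20/20 = 1 dB after compression, so the compressed level is 6 + 1 = 7 dBu.
Make-up = target − compressed = 26 − 7 = 19 dB.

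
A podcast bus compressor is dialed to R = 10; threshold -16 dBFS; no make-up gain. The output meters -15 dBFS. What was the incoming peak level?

-6 dBFS

Post-compression overshoot = -15 − (-16) = 1 dB.
Undo the ratio: input overshoot = 1 × 10 = 10 dB, giving input = -6 dBFS.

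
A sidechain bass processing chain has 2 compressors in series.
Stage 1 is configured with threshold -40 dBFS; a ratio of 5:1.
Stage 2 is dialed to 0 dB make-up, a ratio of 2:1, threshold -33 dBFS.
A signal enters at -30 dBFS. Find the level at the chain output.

Stage 1: -30 dBFS is 10 dB over -40 dBFS; at 5:1 that becomes 2 dB over, giving -38 dBFS.
Stage 2: -38 dBFS is at or below the -33 dBFS threshold — no compression; output -38 dBFS.

-38 dBFS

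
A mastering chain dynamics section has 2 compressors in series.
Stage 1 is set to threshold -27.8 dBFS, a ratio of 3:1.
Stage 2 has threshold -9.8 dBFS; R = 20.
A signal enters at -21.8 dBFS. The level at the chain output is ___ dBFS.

Stage 1: overshoot 6 dB → 6/3 = 2 dB → -25.8 dBFS.
Stage 2: below threshold (-25.8 ≤ -9.8); passes unchanged; output -25.8 dBFS.

-25.8 dBFS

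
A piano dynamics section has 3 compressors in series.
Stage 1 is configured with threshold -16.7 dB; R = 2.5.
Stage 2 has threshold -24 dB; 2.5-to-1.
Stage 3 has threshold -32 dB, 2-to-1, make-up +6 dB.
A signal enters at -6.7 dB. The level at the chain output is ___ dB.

Stage 1: overshoot 10 dB → 10/2.5 = 4 dB → -12.7 dB.
Stage 2: -12.7 dB is 11.3 dB over -24 dB; at 2.5:1 that becomes 4.52 dB over, giving -19.48 dB.
Stage 3: -19.48 dB is 12.52 dB over -32 dB; at 2:1 that becomes 6.26 dB over, giving -25.74 dB; +6 dB make-up → -19.74 dB.

-19.74 dB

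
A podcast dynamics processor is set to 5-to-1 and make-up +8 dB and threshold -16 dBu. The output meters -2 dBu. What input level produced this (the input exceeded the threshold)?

Remove make-up: -2 − 8 = -10 dBu.
The compressed level sits -10 − (-16) = 6 dB over threshold.
Undo the ratio: input overshoot = 6 × 5 = 30 dB, giving input = 14 dBu.

14 dBu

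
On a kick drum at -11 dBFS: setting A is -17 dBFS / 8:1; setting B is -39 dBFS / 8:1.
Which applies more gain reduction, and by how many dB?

A: overshoot 6 dB → output overshoot 0.75 dB → GR 5.25 dB.
B: overshoot 28 dB → output overshoot 3.5 dB → GR 24.5 dB.
B reduces 19.25 dB more.

B, by 19.25 dB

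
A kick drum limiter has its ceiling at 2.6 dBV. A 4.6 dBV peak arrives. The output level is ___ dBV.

2.6 dBV

The limiter clamps the peak to its 2.6 dBV ceiling.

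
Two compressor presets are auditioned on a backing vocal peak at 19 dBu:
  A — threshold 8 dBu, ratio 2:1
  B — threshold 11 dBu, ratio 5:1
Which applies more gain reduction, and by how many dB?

A: GR = 11 − 11/2 = 5.5 dB.
B: GR = 8 − 8/5 = 6.4 dB.
B reduces 0.9 dB more.

B, by 0.9 dB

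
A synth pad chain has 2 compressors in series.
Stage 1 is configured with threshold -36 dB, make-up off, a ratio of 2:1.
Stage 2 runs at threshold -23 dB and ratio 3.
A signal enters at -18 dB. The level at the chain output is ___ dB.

Stage 1: -18 dB is 18 dB over -36 dB; at 2:1 that becomes 9 dB over, giving -27 dB.
Stage 2: -27 dB is at or below the -23 dB threshold — no compression; output -27 dB.

-27 dB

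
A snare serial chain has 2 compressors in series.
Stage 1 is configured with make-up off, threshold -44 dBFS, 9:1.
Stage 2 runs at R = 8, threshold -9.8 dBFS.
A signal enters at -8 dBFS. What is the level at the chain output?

-40 dBFS

Stage 1: -8 dBFS is 36 dB over -44 dBFS; at 9:1 that becomes 4 dB over, giving -40 dBFS.
Stage 2: below threshold (-40 ≤ -9.8); passes unchanged; output -40 dBFS.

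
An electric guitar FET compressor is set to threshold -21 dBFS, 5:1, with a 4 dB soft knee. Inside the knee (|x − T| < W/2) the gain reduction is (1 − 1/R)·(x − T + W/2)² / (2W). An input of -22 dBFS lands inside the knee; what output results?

-22.1 dBFS

x − T + W/2 = -22 − (-21) + 2 = 1.
GR = (1 − 1/5) × 1² / 8 = 0.8 × 1 / 8 = 0.1 dB.
Output = -22 − 0.1 = -22.1 dBFS.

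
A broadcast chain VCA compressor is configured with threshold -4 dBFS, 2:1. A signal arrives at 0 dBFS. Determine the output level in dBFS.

Overshoot: 0 − (-4) = 4 dB.
2:1 compression reduces that to 4/2 = 2 dB over.
Output = -4 + 2 = -2 dBFS.

-2 dBFS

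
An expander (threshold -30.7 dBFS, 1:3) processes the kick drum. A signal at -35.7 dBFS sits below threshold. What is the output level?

-45.7 dBFS

The input is 5 dB below the -30.7 dBFS threshold.
A 1:3 expander multiplies undershoot by 3: 5 × 3 = 15 dB below threshold.
Output = -30.7 − 15 = -45.7 dBFS.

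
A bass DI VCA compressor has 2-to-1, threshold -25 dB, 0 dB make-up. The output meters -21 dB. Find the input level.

-17 dB

That's 4 dB above the -25 dB threshold.
Undo the ratio: input overshoot = 4 × 2 = 8 dB, giving input = -17 dB.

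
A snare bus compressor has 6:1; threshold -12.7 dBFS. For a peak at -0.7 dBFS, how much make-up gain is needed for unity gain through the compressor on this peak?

10 dB

The peak compresses to -12.7 + 12/6 = -10.7 dBFS.
To reach -0.7 dBFS requires -0.7 − (-10.7) = 10 dB of make-up.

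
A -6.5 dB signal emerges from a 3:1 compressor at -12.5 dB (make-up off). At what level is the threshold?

Gain reduction = -6.5 − (-12.5) = 6 dB; output overshoot = GR / (R − 1) = 6 / 2 = 3 dB.
Threshold = output − output overshoot = -12.5 − 3 = -15.5 dB.

-15.5 dB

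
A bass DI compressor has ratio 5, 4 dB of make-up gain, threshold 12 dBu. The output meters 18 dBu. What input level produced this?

Before make-up, the level was 18 − 4 = 14 dBu.
That's 2 dB above the 12 dBu threshold.
Before 5:1 compression the overshoot was 2 × 5 = 10 dB, so input = 12 + 10 = 22 dBu.

22 dBu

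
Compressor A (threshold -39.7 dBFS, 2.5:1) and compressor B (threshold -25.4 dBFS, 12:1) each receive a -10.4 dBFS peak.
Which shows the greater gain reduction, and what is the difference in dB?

A, by 3.83 dB

A: GR = 29.3 − 29.3/2.5 = 17.58 dB.
B: GR = 15 − 15/12 = 13.75 dB.
A reduces 3.83 dB more.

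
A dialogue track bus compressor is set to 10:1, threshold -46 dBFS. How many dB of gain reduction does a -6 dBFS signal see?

The signal is 40 dB above threshold.
A 10:1 ratio leaves 4 dB of that excess.
GR = overshoot in − overshoot out = 40 − 4 = 36 dB.

36 dB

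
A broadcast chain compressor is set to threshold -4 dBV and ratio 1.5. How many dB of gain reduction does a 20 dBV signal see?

The signal is 24 dB above threshold.
At 1.5:1, output sits 24/1.5 = 16 dB above threshold.
Gain reduction = 24 − 16 = 8 dB.

8 dB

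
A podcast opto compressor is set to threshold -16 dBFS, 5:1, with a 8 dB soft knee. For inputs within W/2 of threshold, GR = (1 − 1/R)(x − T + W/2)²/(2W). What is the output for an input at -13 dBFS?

-15.45 dBFS

x − T + W/2 = -13 − (-16) + 4 = 7.
GR = (1 − 1/5) × 7² / 16 = 0.8 × 49 / 16 = 2.45 dB.
Output = -13 − 2.45 = -15.45 dBFS.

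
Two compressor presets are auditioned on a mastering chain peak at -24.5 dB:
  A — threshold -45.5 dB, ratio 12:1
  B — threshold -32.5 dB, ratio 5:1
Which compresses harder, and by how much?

A, by 12.85 dB

A: GR = 21 − 21/12 = 19.25 dB.
B: GR = 8 − 8/5 = 6.4 dB.
A reduces 12.85 dB more.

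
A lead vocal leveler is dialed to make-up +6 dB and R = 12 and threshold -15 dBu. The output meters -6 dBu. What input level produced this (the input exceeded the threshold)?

21 dBu

Remove make-up: -6 − 6 = -12 dBu.
That's 3 dB above the -15 dBu threshold.
Before 12:1 compression the overshoot was 3 × 12 = 36 dB, so input = -15 + 36 = 21 dBu.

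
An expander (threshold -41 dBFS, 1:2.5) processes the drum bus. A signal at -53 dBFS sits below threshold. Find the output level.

-71 dBFS

Undershoot = (-41) − (-53) = 12 dB.
At 1:2.5, that expands to 30 dB under threshold.
Output = -41 − 30 = -71 dBFS.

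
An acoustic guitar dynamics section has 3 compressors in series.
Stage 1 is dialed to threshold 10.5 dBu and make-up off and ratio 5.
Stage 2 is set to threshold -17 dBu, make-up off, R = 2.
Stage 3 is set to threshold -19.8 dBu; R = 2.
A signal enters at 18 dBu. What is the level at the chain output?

Stage 1: 18 dBu is 7.5 dB over 10.5 dBu; at 5:1 that becomes 1.5 dB over, giving 12 dBu.
Stage 2: 29 dB above -17 dBu, reduced 2:1 to 14.5 dB above → -2.5 dBu.
Stage 3: 17.3 dB above -19.8 dBu, reduced 2:1 to 8.65 dB above → -11.15 dBu.

-11.15 dBu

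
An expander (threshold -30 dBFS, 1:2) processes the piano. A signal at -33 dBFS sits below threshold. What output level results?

Below threshold, a 1:2 expander applies gain = (2−1)×(T − x) of attenuation.
(2−1) × 3 = 3 dB, so output = -33 − 3 = -36 dBFS.

-36 dBFS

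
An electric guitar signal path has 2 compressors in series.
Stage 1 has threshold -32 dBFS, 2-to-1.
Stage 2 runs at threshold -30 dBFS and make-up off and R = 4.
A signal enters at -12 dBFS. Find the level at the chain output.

-28 dBFS

Stage 1: -12 dBFS is 20 dB over -32 dBFS; at 2:1 that becomes 10 dB over, giving -22 dBFS.
Stage 2: overshoot 8 dB → 8/4 = 2 dB → -28 dBFS.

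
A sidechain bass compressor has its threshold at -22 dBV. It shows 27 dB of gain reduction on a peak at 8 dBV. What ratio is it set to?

Input overshoot = 8 − (-22) = 30 dB.
Output overshoot = 30 − 27 = 3 dB.
Ratio = input overshoot / output overshoot = 30 / 3 = 10.

10:1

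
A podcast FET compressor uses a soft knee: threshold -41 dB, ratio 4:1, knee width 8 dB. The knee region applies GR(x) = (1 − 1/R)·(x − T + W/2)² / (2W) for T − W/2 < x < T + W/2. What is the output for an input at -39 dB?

x − T + W/2 = -39 − (-41) + 4 = 6.
GR = (1 − 1/4) × 6² / 16 = 0.75 × 36 / 16 = 1.6875 dB.
Output = -39 − 1.6875 = -40.6875 dB.

-40.6875 dB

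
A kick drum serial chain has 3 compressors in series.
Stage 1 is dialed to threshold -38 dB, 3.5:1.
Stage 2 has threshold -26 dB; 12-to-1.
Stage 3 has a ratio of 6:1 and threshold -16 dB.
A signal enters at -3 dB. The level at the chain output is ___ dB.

-28 dB

Stage 1: 35 dB above -38 dB, reduced 3.5:1 to 10 dB above → -28 dB.
Stage 2: -28 dB ≤ -26 dB, so stage 2 doesn't engage; output -28 dB.
Stage 3: -28 dB is at or below the -16 dB threshold — no compression; output -28 dB.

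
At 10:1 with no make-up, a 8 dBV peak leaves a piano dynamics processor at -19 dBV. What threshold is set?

Input is 30 dB above T (since output overshoot × R = input overshoot: (-19 − T)·10 = 8 − T gives T = -22 dBV).
Check: -22 + (8 − (-22))/10 = -22 + 3 = -19 dBV. ✓

-22 dBV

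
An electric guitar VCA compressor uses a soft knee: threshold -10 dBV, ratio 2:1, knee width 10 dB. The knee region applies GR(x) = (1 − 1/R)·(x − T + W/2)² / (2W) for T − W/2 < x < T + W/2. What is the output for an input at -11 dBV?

x − T + W/2 = -11 − (-10) + 5 = 4.
GR = (1 − 1/2) × 4² / 20 = 0.5 × 16 / 20 = 0.4 dB.
Output = -11 − 0.4 = -11.4 dBV.

-11.4 dBV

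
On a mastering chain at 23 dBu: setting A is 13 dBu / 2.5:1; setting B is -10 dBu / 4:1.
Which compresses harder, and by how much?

B, by 18.75 dB

A: GR = 10 − 10/2.5 = 6 dB.
B: GR = 33 − 33/4 = 24.75 dB.
Difference: 18.75 dB in favour of B.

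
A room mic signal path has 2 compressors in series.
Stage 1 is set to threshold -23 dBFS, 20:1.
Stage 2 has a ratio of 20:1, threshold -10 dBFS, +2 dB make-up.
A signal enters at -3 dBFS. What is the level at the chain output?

Stage 1: overshoot 20 dB → 20/20 = 1 dB → -22 dBFS.
Stage 2: -22 dBFS is at or below the -10 dBFS threshold — no compression; make-up brings it to -20 dBFS.

-20 dBFS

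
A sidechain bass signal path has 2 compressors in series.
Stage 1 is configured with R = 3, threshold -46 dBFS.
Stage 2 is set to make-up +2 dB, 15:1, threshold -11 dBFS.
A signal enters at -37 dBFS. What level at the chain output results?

-41 dBFS

Stage 1: overshoot 9 dB → 9/3 = 3 dB → -43 dBFS.
Stage 2: below threshold (-43 ≤ -11); passes unchanged; make-up brings it to -41 dBFS.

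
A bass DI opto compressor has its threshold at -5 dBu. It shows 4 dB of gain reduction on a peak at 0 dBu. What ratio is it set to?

5:1

Input overshoot = 0 − (-5) = 5 dB.
Output overshoot = 5 − 4 = 1 dB.
Ratio = input overshoot / output overshoot = 5 / 1 = 5.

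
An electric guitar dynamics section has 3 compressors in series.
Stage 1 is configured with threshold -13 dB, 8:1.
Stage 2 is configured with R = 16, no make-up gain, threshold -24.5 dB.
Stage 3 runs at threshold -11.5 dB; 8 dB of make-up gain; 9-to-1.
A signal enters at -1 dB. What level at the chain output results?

-15.6875 dB

Stage 1: -1 dB is 12 dB over -13 dB; at 8:1 that becomes 1.5 dB over, giving -11.5 dB.
Stage 2: overshoot 13 dB → 13/16 = 0.8125 dB → -23.6875 dB.
Stage 3: -23.6875 dB ≤ -11.5 dB, so stage 3 doesn't engage; make-up brings it to -15.6875 dB.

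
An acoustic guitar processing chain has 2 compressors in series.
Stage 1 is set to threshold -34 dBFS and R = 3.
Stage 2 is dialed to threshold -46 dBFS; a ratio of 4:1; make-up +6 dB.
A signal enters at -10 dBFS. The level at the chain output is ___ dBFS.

Stage 1: overshoot 24 dB → 24/3 = 8 dB → -26 dBFS.
Stage 2: -26 dBFS is 20 dB over -46 dBFS; at 4:1 that becomes 5 dB over, giving -41 dBFS; +6 dB make-up → -35 dBFS.

-35 dBFS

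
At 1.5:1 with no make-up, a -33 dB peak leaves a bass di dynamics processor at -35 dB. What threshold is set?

-39 dB

Let T be the threshold. Output overshoot = (input overshoot)/R, so -35 − T = (-33 − T)/1.5.
1.5·(-35 − T) = -33 − T → 0.5·T = -52.5 − (-33) = -19.5.
T = -19.5/0.5 = -39 dB.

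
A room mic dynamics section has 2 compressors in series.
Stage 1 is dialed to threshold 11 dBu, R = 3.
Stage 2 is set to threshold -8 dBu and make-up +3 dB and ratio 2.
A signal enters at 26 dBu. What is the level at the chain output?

7 dBu

Stage 1: 15 dB above 11 dBu, reduced 3:1 to 5 dB above → 16 dBu.
Stage 2: overshoot 24 dB → 24/2 = 12 dB → 4 dBu; +3 dB make-up → 7 dBu.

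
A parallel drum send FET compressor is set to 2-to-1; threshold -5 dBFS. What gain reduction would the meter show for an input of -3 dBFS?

1 dB

The signal is 2 dB above threshold.
A 2:1 ratio leaves 1 dB of that excess.
So the signal is attenuated by 2 − 1 = 1 dB.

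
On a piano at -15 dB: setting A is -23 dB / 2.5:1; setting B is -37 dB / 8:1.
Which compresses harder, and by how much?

B, by 14.45 dB

A: overshoot 8 dB → output overshoot 3.2 dB → GR 4.8 dB.
B: overshoot 22 dB → output overshoot 2.75 dB → GR 19.25 dB.
B reduces 14.45 dB more.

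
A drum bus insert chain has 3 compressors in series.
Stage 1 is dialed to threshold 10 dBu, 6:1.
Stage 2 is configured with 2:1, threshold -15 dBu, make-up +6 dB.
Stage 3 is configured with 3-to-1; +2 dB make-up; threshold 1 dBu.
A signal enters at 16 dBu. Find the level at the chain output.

Stage 1: overshoot 6 dB → 6/6 = 1 dB → 11 dBu.
Stage 2: 11 dBu is 26 dB over -15 dBu; at 2:1 that becomes 13 dB over, giving -2 dBu; +6 dB make-up → 4 dBu.
Stage 3: 3 dB above 1 dBu, reduced 3:1 to 1 dB above → 2 dBu; +2 dB make-up → 4 dBu.

4 dBu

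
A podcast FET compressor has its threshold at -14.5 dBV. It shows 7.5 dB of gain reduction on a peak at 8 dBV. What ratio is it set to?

Input overshoot = 8 − (-14.5) = 22.5 dB.
Output overshoot = 22.5 − 7.5 = 15 dB.
Ratio = input overshoot / output overshoot = 22.5 / 15 = 1.5.

1.5:1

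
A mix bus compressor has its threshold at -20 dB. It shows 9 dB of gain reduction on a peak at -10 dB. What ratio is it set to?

Input overshoot = -10 − (-20) = 10 dB.
Output overshoot = 10 − 9 = 1 dB.
Ratio = input overshoot / output overshoot = 10 / 1 = 10.

10:1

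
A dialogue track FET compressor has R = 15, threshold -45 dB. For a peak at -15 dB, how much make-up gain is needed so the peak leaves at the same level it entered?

28 dB

Without make-up, output = threshold + overshoot/15 = -45 + 2 = -43 dB.
Gap to target: 28 dB.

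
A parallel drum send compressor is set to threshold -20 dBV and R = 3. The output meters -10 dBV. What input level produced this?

The compressed level sits -10 − (-20) = 10 dB over threshold.
Before 3:1 compression the overshoot was 10 × 3 = 30 dB, so input = -20 + 30 = 10 dBV.

10 dBV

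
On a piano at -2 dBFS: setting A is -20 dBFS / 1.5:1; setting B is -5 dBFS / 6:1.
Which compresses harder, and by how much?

A: GR = 18 − 18/1.5 = 6 dB.
B: GR = 3 − 3/6 = 2.5 dB.
A reduces 3.5 dB more.

A, by 3.5 dB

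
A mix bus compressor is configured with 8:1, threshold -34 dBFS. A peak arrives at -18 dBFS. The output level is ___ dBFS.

-18 dBFS sits 16 dB over threshold.
8:1 compression reduces that to 16/8 = 2 dB over.
Output = -34 + 2 = -32 dBFS.

-32 dBFS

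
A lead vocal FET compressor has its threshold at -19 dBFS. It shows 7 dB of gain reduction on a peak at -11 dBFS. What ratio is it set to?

8:1

Input overshoot = -11 − (-19) = 8 dB.
Output overshoot = 8 − 7 = 1 dB.
Ratio = input overshoot / output overshoot = 8 / 1 = 8.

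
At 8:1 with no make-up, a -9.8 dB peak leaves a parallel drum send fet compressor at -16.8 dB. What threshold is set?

Input is 8 dB above T (since output overshoot × R = input overshoot: (-16.8 − T)·8 = -9.8 − T gives T = -17.8 dB).
Check: -17.8 + (-9.8 − (-17.8))/8 = -17.8 + 1 = -16.8 dB. ✓

-17.8 dB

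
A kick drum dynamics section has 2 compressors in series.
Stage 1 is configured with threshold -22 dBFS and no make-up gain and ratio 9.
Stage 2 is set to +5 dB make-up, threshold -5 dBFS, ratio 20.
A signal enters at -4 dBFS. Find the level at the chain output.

Stage 1: -4 dBFS is 18 dB over -22 dBFS; at 9:1 that becomes 2 dB over, giving -20 dBFS.
Stage 2: -20 dBFS ≤ -5 dBFS, so stage 2 doesn't engage; make-up brings it to -15 dBFS.

-15 dBFS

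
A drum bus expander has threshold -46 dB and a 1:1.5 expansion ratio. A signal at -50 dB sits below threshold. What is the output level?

Undershoot = (-46) − (-50) = 4 dB.
At 1:1.5, that expands to 6 dB under threshold.
Output = -46 − 6 = -52 dB.

-52 dB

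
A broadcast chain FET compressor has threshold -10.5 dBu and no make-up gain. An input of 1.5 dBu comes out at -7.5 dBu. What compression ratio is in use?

4:1

Input overshoot = 1.5 − (-10.5) = 12 dB; output overshoot = -7.5 − (-10.5) = 3 dB.
Ratio = 12 / 3 = 4.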